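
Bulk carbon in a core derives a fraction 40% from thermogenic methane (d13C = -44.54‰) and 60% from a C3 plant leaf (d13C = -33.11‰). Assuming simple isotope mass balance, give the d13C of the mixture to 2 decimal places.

δ_mix = f_A·δ_A + f_B·δ_B
δ_mix = 0.40 × (-44.54) + 0.60 × (-33.11)
δ_mix = -17.816 + -19.866 = -37.682‰

-37.68‰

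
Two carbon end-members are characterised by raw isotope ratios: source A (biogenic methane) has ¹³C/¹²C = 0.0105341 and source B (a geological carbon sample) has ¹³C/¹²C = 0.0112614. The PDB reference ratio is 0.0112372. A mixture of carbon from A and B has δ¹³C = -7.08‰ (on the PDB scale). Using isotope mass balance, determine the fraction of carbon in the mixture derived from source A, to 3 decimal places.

δ_A = (0.0105341/0.0112372 − 1)×1000 = (0.937431 − 1)×1000 = -62.569‰
δ_B = (0.0112614/0.0112372 − 1)×1000 = (1.002154 − 1)×1000 = 2.154‰
f_A = (δ_mix − δ_B)/(δ_A − δ_B) = (-7.08 − (2.154))/(-62.569 − (2.154))
f_A = -9.234 / -64.723 = 0.1427

0.143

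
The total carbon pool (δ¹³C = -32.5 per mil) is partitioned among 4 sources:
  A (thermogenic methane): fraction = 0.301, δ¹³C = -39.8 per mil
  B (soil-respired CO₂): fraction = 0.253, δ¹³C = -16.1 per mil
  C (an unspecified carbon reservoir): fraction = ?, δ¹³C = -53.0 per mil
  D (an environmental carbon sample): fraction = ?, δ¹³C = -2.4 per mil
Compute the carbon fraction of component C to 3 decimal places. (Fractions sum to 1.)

Let f_C and f_D be the unknown fractions; fractions sum to 1 so f_C + f_D = 0.446.
Mass balance: Σ fᵢ·δᵢ = δ_bulk ⇒ f_C·(-53.0) + f_D·(-2.4) = -32.5 − (-16.053) = -16.447
Substitute f_D = 0.446 − f_C:
f_C·(-53.0 − -2.4) = -16.447 − 0.446×(-2.4) = -15.377
f_C = -15.377 / -50.6 = 0.3039

0.304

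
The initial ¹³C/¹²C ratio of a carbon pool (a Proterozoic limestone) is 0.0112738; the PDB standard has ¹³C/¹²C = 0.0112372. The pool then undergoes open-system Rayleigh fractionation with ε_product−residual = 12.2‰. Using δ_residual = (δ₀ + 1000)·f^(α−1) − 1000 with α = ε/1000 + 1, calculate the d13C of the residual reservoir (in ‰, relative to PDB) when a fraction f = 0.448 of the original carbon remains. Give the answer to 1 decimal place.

-6.5‰

δ₀ = (0.0112738/0.0112372 − 1)×1000 = (1.003257 − 1)×1000 = 3.257‰
α − 1 = ε/1000 = 0.0122
f^(α−1) = 0.448^(0.0122) = 0.990252
δ_res = (3.257 + 1000) × 0.990252 − 1000 = 993.477 − 1000 = -6.52‰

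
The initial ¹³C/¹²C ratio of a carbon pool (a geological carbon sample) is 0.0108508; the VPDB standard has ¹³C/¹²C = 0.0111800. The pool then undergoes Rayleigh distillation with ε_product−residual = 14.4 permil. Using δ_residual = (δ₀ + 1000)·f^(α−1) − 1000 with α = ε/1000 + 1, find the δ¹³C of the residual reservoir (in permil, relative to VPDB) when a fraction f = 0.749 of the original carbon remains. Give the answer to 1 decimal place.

-33.5 permil

δ₀ = (0.0108508/0.0111800 − 1)×1000 = (0.970555 − 1)×1000 = -29.445 permil
α − 1 = ε/1000 = 0.0144
f^(α−1) = 0.749^(0.0144) = 0.995847
δ_res = (-29.445 + 1000) × 0.995847 − 1000 = 966.524 − 1000 = -33.48 permil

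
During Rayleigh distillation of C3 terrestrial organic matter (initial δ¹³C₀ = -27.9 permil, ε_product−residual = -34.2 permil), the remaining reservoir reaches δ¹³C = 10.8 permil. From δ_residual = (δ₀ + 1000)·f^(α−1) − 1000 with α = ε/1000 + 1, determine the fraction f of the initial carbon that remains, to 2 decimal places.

0.32

α − 1 = ε/1000 = -0.0342
(δ_res + 1000)/(δ₀ + 1000) = (10.8 + 1000)/(-27.9 + 1000) = 1010.8/972.1 = 1.039811
f = 1.039811^(1/-0.0342) = exp(ln(1.039811)/-0.0342) = exp(0.03904/-0.0342)
f = exp(-1.1415) = 0.3193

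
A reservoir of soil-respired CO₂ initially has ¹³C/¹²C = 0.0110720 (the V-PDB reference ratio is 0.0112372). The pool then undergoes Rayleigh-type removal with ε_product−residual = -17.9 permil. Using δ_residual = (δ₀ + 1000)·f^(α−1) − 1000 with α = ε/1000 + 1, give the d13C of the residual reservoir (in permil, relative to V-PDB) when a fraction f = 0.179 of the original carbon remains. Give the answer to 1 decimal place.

16.1 permil

δ₀ = (0.0110720/0.0112372 − 1)×1000 = (0.985299 − 1)×1000 = -14.701 permil
α − 1 = ε/1000 = -0.0179
f^(α−1) = 0.179^(-0.0179) = 1.031274
δ_res = (-14.701 + 1000) × 1.031274 − 1000 = 1016.113 − 1000 = 16.11 permil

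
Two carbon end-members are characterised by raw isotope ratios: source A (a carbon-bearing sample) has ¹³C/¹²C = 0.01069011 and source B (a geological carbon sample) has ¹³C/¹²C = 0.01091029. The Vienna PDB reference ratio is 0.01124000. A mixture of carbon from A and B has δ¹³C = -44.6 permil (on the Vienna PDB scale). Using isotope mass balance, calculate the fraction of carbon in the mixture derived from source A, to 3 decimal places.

δ_A = (0.01069011/0.01124000 − 1)×1000 = (0.951077 − 1)×1000 = -48.923 permil
δ_B = (0.01091029/0.01124000 − 1)×1000 = (0.970666 − 1)×1000 = -29.334 permil
f_A = (δ_mix − δ_B)/(δ_A − δ_B) = (-44.6 − (-29.334))/(-48.923 − (-29.334))
f_A = -15.266 / -19.589 = 0.7793

0.779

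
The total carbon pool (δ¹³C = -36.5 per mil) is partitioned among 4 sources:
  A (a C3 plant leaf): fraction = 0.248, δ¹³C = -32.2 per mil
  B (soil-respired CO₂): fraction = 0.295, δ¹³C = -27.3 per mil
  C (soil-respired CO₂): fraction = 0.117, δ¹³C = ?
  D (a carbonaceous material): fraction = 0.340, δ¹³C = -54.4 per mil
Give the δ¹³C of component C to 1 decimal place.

Isotope mass balance: δ_bulk = Σ fᵢ·δᵢ.
-36.5 = 0.248×(-32.2) + 0.295×(-27.3) + 0.117×δ_C + 0.340×(-54.4)
0.117·δ_C = -36.5 − (-34.535) = -1.965
δ_C = -1.965 / 0.117 = -16.79 per mil

-16.8 per mil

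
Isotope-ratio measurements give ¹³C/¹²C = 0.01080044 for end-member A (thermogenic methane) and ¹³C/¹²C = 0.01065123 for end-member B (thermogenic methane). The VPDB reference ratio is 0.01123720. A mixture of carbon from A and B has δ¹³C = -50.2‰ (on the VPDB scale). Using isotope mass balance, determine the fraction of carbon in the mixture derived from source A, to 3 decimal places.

0.147

δ_A = (0.01080044/0.01123720 − 1)×1000 = (0.961133 − 1)×1000 = -38.867‰
δ_B = (0.01065123/0.01123720 − 1)×1000 = (0.947854 − 1)×1000 = -52.146‰
f_A = (δ_mix − δ_B)/(δ_A − δ_B) = (-50.2 − (-52.146))/(-38.867 − (-52.146))
f_A = 1.946 / 13.278 = 0.1465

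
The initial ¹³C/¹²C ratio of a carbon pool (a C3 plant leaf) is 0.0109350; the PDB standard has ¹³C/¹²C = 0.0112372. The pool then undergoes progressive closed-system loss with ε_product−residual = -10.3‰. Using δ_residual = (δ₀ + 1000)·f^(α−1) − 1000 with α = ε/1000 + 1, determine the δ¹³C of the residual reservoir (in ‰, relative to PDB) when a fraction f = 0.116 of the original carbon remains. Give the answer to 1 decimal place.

-5.1‰

δ₀ = (0.0109350/0.0112372 − 1)×1000 = (0.973107 − 1)×1000 = -26.893‰
α − 1 = ε/1000 = -0.0103
f^(α−1) = 0.116^(-0.0103) = 1.022436
δ_res = (-26.893 + 1000) × 1.022436 − 1000 = 994.940 − 1000 = -5.06‰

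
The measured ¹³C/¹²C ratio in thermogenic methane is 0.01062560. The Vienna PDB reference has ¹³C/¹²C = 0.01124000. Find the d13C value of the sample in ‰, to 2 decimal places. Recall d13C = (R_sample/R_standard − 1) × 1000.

-54.66‰

d13C = (R_sample / R_standard − 1) × 1000
R_sample / R_standard = 0.01062560 / 0.01124000 = 0.945338
d13C = (0.945338 − 1) × 1000 = -54.662‰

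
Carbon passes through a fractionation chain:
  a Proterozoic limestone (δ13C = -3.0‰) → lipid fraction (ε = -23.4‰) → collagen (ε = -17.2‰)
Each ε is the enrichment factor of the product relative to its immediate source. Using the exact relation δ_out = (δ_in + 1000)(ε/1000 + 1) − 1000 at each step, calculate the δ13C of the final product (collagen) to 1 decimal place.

step 1: δ = (-3.00 + 1000)·(-23.4/1000 + 1) − 1000 = -26.33‰
step 2: δ = (-26.33 + 1000)·(-17.2/1000 + 1) − 1000 = -43.08‰

-43.1‰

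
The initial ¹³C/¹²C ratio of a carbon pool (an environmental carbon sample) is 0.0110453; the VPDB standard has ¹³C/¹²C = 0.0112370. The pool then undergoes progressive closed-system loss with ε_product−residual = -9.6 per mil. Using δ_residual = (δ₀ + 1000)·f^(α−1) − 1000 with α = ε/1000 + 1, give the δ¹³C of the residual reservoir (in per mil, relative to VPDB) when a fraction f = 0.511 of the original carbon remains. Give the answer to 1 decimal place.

δ₀ = (0.0110453/0.0112370 − 1)×1000 = (0.982940 − 1)×1000 = -17.060 per mil
α − 1 = ε/1000 = -0.0096
f^(α−1) = 0.511^(-0.0096) = 1.006466
δ_res = (-17.060 + 1000) × 1.006466 − 1000 = 989.296 − 1000 = -10.70 per mil

-10.7 per mil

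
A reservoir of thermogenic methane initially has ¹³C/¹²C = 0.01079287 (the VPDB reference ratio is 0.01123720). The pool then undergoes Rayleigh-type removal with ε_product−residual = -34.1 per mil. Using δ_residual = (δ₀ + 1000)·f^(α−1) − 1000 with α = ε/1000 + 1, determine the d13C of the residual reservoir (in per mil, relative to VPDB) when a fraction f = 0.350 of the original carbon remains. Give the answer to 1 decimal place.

-4.5 per mil

δ₀ = (0.01079287/0.01123720 − 1)×1000 = (0.960459 − 1)×1000 = -39.541 per mil
α − 1 = ε/1000 = -0.0341
f^(α−1) = 0.350^(-0.0341) = 1.036447
δ_res = (-39.541 + 1000) × 1.036447 − 1000 = 995.465 − 1000 = -4.53 per mil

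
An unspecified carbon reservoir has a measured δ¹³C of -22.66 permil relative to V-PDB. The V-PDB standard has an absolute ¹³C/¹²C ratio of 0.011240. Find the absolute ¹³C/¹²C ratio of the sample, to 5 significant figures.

R_sample = R_standard × (δ¹³C/1000 + 1)
R_sample = 0.011240 × (-22.66/1000 + 1) = 0.011240 × 0.977340
R_sample = 0.0109853

0.010985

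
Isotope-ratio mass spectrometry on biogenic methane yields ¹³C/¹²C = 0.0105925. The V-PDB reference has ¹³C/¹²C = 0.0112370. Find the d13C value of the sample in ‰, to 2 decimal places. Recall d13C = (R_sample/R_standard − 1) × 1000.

-57.36‰

d13C = (R_sample / R_standard − 1) × 1000
R_sample / R_standard = 0.0105925 / 0.0112370 = 0.942645
d13C = (0.942645 − 1) × 1000 = -57.355‰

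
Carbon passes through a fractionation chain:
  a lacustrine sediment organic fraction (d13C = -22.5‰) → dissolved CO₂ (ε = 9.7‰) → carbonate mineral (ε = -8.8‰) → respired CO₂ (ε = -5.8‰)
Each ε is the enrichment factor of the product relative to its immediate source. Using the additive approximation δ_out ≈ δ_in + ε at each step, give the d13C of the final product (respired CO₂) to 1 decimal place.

step 1: δ ≈ -22.5 + (9.7) = -12.8‰
step 2: δ ≈ -12.8 + (-8.8) = -21.6‰
step 3: δ ≈ -21.6 + (-5.8) = -27.4‰

-27.4‰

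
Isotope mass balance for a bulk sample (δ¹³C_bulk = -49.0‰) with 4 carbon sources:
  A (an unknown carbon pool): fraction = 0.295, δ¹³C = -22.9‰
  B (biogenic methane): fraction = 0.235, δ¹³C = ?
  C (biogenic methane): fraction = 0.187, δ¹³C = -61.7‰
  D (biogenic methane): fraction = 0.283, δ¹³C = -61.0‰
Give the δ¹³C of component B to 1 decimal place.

Isotope mass balance: δ_bulk = Σ fᵢ·δᵢ.
-49.0 = 0.295×(-22.9) + 0.235×δ_B + 0.187×(-61.7) + 0.283×(-61.0)
0.235·δ_B = -49.0 − (-35.556) = -13.444
δ_B = -13.444 / 0.235 = -57.21‰

-57.2‰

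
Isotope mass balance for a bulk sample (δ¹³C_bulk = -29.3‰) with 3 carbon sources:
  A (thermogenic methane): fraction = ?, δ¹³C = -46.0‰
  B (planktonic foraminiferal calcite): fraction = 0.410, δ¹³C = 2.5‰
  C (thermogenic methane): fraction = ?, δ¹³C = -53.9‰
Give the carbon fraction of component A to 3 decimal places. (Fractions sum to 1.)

Let f_A and f_C be the unknown fractions; fractions sum to 1 so f_A + f_C = 0.590.
Mass balance: Σ fᵢ·δᵢ = δ_bulk ⇒ f_A·(-46.0) + f_C·(-53.9) = -29.3 − (1.025) = -30.325
Substitute f_C = 0.590 − f_A:
f_A·(-46.0 − -53.9) = -30.325 − 0.590×(-53.9) = 1.476
f_A = 1.476 / 7.9 = 0.1868

0.187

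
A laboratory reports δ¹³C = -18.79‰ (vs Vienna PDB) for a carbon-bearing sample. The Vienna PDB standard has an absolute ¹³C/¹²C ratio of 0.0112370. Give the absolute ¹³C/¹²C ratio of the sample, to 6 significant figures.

0.0110259

R_sample = R_standard × (δ¹³C/1000 + 1)
R_sample = 0.0112370 × (-18.79/1000 + 1) = 0.0112370 × 0.981210
R_sample = 0.0110259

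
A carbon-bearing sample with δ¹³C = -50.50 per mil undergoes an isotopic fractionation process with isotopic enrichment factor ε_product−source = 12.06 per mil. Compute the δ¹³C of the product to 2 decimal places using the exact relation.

-39.05 per mil

Exactly, δ_product = (δ_source + 1000)·(ε/1000 + 1) − 1000.
δ_product = (-50.50 + 1000) × (12.06/1000 + 1) − 1000
δ_product = -39.049 per mil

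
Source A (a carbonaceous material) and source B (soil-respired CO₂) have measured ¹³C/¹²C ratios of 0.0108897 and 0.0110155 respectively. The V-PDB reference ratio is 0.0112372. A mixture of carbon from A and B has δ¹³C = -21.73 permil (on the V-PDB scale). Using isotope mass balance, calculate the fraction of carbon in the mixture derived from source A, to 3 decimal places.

0.179

δ_A = (0.0108897/0.0112372 − 1)×1000 = (0.969076 − 1)×1000 = -30.924 permil
δ_B = (0.0110155/0.0112372 − 1)×1000 = (0.980271 − 1)×1000 = -19.729 permil
f_A = (δ_mix − δ_B)/(δ_A − δ_B) = (-21.73 − (-19.729))/(-30.924 − (-19.729))
f_A = -2.001 / -11.195 = 0.1787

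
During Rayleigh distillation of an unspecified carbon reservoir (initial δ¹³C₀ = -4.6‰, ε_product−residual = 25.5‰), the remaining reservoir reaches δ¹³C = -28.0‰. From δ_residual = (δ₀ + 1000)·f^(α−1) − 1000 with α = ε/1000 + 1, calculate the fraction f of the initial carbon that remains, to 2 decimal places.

0.39

α − 1 = ε/1000 = 0.0255
(δ_res + 1000)/(δ₀ + 1000) = (-28.0 + 1000)/(-4.6 + 1000) = 972.0/995.4 = 0.976492
f = 0.976492^(1/0.0255) = exp(ln(0.976492)/0.0255) = exp(-0.02379/0.0255)
f = exp(-0.9329) = 0.3934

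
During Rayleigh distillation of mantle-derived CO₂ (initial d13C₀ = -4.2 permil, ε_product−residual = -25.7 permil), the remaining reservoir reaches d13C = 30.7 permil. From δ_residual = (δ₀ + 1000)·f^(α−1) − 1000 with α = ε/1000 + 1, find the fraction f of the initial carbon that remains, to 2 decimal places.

0.26

α − 1 = ε/1000 = -0.0257
(δ_res + 1000)/(δ₀ + 1000) = (30.7 + 1000)/(-4.2 + 1000) = 1030.7/995.8 = 1.035047
f = 1.035047^(1/-0.0257) = exp(ln(1.035047)/-0.0257) = exp(0.03445/-0.0257)
f = exp(-1.3404) = 0.2618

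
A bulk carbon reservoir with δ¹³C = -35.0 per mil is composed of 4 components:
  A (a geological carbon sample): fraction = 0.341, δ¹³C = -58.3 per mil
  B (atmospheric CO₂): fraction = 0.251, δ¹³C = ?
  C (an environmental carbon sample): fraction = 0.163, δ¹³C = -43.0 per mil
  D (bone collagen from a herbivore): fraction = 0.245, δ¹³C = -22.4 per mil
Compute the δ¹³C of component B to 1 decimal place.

-10.4 per mil

Isotope mass balance: δ_bulk = Σ fᵢ·δᵢ.
-35.0 = 0.341×(-58.3) + 0.251×δ_B + 0.163×(-43.0) + 0.245×(-22.4)
0.251·δ_B = -35.0 − (-32.377) = -2.623
δ_B = -2.623 / 0.251 = -10.45 per mil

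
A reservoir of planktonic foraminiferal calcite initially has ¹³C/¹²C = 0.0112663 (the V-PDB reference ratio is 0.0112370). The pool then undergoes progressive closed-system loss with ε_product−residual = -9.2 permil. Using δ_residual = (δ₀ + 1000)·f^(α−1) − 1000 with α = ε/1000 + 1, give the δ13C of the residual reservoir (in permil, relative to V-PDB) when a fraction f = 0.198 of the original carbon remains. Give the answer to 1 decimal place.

δ₀ = (0.0112663/0.0112370 − 1)×1000 = (1.002607 − 1)×1000 = 2.607 permil
α − 1 = ε/1000 = -0.0092
f^(α−1) = 0.198^(-0.0092) = 1.015011
δ_res = (2.607 + 1000) × 1.015011 − 1000 = 1017.657 − 1000 = 17.66 permil

17.7 permil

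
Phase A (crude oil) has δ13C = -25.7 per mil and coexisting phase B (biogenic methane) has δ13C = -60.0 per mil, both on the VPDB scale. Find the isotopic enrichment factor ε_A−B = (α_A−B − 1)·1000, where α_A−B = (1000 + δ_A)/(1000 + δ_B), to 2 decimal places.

36.49 per mil

α_A−B = (1000 + -25.7) / (1000 + -60.0) = 974.3 / 940.0 = 1.036489
ε_A−B = (1.036489 − 1) × 1000 = 36.489 per mil
(The approximation ε ≈ δ_A − δ_B would give 34.3 per mil.)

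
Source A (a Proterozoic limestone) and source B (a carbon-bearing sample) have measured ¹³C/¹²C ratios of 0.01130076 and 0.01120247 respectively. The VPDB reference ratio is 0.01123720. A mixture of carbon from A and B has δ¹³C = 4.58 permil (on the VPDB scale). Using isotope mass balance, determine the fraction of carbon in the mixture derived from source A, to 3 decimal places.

δ_A = (0.01130076/0.01123720 − 1)×1000 = (1.005656 − 1)×1000 = 5.656 permil
δ_B = (0.01120247/0.01123720 − 1)×1000 = (0.996909 − 1)×1000 = -3.091 permil
f_A = (δ_mix − δ_B)/(δ_A − δ_B) = (4.58 − (-3.091))/(5.656 − (-3.091))
f_A = 7.671 / 8.747 = 0.8770

0.877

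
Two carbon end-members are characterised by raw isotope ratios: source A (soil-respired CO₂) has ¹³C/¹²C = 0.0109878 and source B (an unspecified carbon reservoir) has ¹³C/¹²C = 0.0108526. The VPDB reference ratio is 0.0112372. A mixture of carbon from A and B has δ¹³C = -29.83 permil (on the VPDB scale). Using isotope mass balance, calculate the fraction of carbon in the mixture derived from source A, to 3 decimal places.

0.365

δ_A = (0.0109878/0.0112372 − 1)×1000 = (0.977806 − 1)×1000 = -22.194 permil
δ_B = (0.0108526/0.0112372 − 1)×1000 = (0.965774 − 1)×1000 = -34.226 permil
f_A = (δ_mix − δ_B)/(δ_A − δ_B) = (-29.83 − (-34.226))/(-22.194 − (-34.226))
f_A = 4.396 / 12.031 = 0.3653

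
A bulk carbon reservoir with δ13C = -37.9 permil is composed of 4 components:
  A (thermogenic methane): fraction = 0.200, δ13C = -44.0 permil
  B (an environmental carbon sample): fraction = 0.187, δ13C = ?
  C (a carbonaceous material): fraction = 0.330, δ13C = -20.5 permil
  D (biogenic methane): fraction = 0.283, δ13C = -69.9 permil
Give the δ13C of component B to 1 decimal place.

-13.7 permil

Isotope mass balance: δ_bulk = Σ fᵢ·δᵢ.
-37.9 = 0.200×(-44.0) + 0.187×δ_B + 0.330×(-20.5) + 0.283×(-69.9)
0.187·δ_B = -37.9 − (-35.347) = -2.553
δ_B = -2.553 / 0.187 = -13.65 permil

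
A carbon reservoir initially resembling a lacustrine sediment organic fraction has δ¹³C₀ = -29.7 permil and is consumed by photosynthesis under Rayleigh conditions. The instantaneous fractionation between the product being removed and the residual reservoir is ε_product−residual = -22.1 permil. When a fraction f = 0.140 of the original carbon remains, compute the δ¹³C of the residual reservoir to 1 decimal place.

Rayleigh residual: δ_res = (δ₀ + 1000)·f^(α−1) − 1000
α = ε/1000 + 1 = 0.97790, so α − 1 = -0.02210
f^(α−1) = 0.140^(-0.02210) = 1.044409
δ_res = (-29.7 + 1000) × 1.044409 − 1000 = 1013.390 − 1000 = 13.39 permil

13.4 permil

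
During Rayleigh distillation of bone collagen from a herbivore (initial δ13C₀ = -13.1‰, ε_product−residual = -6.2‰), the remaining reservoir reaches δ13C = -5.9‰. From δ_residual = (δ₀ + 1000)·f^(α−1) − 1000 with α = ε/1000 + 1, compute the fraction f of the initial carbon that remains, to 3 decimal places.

0.310

α − 1 = ε/1000 = -0.0062
(δ_res + 1000)/(δ₀ + 1000) = (-5.9 + 1000)/(-13.1 + 1000) = 994.1/986.9 = 1.007296
f = 1.007296^(1/-0.0062) = exp(ln(1.007296)/-0.0062) = exp(0.00727/-0.0062)
f = exp(-1.1724) = 0.3096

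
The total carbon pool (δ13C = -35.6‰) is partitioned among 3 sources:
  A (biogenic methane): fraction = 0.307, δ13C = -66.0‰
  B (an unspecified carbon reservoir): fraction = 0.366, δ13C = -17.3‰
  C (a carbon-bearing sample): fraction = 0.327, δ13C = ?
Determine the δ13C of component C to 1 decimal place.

-27.5‰

Isotope mass balance: δ_bulk = Σ fᵢ·δᵢ.
-35.6 = 0.307×(-66.0) + 0.366×(-17.3) + 0.327×δ_C
0.327·δ_C = -35.6 − (-26.594) = -9.006
δ_C = -9.006 / 0.327 = -27.54‰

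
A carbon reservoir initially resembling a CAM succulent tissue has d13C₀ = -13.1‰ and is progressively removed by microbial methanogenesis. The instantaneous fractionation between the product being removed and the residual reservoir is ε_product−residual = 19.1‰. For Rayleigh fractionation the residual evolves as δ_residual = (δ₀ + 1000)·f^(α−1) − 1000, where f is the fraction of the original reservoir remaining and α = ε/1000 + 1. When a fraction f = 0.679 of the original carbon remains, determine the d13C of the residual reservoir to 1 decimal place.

Rayleigh residual: δ_res = (δ₀ + 1000)·f^(α−1) − 1000
α = ε/1000 + 1 = 1.01910, so α − 1 = 0.01910
f^(α−1) = 0.679^(0.01910) = 0.992633
δ_res = (-13.1 + 1000) × 0.992633 − 1000 = 979.630 − 1000 = -20.37‰

-20.4‰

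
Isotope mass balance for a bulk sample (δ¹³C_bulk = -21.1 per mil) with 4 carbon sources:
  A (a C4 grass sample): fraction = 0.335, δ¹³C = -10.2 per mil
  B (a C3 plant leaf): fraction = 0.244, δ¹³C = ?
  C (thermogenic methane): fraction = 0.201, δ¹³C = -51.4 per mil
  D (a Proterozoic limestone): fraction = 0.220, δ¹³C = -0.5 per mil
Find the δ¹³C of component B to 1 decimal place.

-29.7 per mil

Isotope mass balance: δ_bulk = Σ fᵢ·δᵢ.
-21.1 = 0.335×(-10.2) + 0.244×δ_B + 0.201×(-51.4) + 0.220×(-0.5)
0.244·δ_B = -21.1 − (-13.858) = -7.242
δ_B = -7.242 / 0.244 = -29.68 per mil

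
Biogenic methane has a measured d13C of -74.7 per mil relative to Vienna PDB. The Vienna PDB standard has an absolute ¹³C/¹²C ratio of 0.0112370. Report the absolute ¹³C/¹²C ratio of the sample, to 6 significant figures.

0.0103976

R_sample = R_standard × (d13C/1000 + 1)
R_sample = 0.0112370 × (-74.7/1000 + 1) = 0.0112370 × 0.925300
R_sample = 0.0103976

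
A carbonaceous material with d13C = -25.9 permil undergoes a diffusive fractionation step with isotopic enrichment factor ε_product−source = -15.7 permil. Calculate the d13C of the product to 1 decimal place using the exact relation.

Exactly, δ_product = (δ_source + 1000)·(ε/1000 + 1) − 1000.
δ_product = (-25.9 + 1000) × (-15.7/1000 + 1) − 1000
δ_product = -41.19 permil

-41.2 permil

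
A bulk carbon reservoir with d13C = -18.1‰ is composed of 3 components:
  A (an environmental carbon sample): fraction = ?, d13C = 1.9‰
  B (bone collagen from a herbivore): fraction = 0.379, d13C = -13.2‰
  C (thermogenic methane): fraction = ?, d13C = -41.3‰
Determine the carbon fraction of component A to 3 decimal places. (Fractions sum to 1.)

0.291

Let f_A and f_C be the unknown fractions; fractions sum to 1 so f_A + f_C = 0.621.
Mass balance: Σ fᵢ·δᵢ = δ_bulk ⇒ f_A·(1.9) + f_C·(-41.3) = -18.1 − (-5.003) = -13.097
Substitute f_C = 0.621 − f_A:
f_A·(1.9 − -41.3) = -13.097 − 0.621×(-41.3) = 12.550
f_A = 12.550 / 43.2 = 0.2905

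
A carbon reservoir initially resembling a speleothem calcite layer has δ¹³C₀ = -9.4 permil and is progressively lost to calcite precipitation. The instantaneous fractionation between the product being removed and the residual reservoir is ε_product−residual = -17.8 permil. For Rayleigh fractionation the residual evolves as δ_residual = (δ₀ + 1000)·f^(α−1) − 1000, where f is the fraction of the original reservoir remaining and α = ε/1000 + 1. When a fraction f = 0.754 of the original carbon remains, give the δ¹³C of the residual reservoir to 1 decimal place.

Rayleigh residual: δ_res = (δ₀ + 1000)·f^(α−1) − 1000
α = ε/1000 + 1 = 0.98220, so α − 1 = -0.01780
f^(α−1) = 0.754^(-0.01780) = 1.005039
δ_res = (-9.4 + 1000) × 1.005039 − 1000 = 995.591 − 1000 = -4.41 permil

-4.4 permil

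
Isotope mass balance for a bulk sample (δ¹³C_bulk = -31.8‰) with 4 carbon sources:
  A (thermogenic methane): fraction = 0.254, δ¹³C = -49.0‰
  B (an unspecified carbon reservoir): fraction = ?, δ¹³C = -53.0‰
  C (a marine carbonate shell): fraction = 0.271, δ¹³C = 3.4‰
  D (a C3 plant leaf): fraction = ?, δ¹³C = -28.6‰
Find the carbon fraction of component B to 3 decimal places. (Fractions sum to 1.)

Let f_B and f_D be the unknown fractions; fractions sum to 1 so f_B + f_D = 0.475.
Mass balance: Σ fᵢ·δᵢ = δ_bulk ⇒ f_B·(-53.0) + f_D·(-28.6) = -31.8 − (-11.525) = -20.275
Substitute f_D = 0.475 − f_B:
f_B·(-53.0 − -28.6) = -20.275 − 0.475×(-28.6) = -6.690
f_B = -6.690 / -24.4 = 0.2742

0.274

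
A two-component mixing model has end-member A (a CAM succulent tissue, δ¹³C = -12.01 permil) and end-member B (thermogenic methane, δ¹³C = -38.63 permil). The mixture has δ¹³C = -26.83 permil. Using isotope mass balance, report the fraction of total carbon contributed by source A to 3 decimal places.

0.443

δ_mix = f_A·δ_A + (1 − f_A)·δ_B  ⇒  f_A = (δ_mix − δ_B)/(δ_A − δ_B)
f_A = (-26.83 − (-38.63)) / (-12.01 − (-38.63))
f_A = 11.80 / 26.62 = 0.4433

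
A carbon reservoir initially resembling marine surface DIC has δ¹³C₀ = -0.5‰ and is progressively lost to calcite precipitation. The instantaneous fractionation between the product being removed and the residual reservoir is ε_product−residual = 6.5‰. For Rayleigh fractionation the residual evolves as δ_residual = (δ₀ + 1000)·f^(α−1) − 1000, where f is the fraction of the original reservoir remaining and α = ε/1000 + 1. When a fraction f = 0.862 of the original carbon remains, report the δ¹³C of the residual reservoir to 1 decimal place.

-1.5‰

Rayleigh residual: δ_res = (δ₀ + 1000)·f^(α−1) − 1000
α = ε/1000 + 1 = 1.00650, so α − 1 = 0.00650
f^(α−1) = 0.862^(0.00650) = 0.999035
δ_res = (-0.5 + 1000) × 0.999035 − 1000 = 998.536 − 1000 = -1.46‰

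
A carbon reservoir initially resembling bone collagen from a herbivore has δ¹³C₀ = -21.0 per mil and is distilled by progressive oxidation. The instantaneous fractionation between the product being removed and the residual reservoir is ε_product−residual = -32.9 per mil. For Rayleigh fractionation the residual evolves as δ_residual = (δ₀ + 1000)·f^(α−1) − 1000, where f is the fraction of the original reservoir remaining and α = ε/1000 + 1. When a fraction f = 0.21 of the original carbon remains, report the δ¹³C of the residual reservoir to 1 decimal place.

Rayleigh residual: δ_res = (δ₀ + 1000)·f^(α−1) − 1000
α = ε/1000 + 1 = 0.96710, so α − 1 = -0.03290
f^(α−1) = 0.21^(-0.03290) = 1.052686
δ_res = (-21.0 + 1000) × 1.052686 − 1000 = 1030.580 − 1000 = 30.58 per mil

30.6 per mil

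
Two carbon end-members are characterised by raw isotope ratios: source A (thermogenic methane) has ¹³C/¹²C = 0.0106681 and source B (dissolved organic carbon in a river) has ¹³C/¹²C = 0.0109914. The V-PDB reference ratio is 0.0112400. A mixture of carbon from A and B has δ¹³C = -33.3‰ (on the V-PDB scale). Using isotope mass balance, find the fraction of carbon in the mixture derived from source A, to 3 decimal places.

δ_A = (0.0106681/0.0112400 − 1)×1000 = (0.949119 − 1)×1000 = -50.881‰
δ_B = (0.0109914/0.0112400 − 1)×1000 = (0.977883 − 1)×1000 = -22.117‰
f_A = (δ_mix − δ_B)/(δ_A − δ_B) = (-33.3 − (-22.117))/(-50.881 − (-22.117))
f_A = -11.183 / -28.763 = 0.3888

0.389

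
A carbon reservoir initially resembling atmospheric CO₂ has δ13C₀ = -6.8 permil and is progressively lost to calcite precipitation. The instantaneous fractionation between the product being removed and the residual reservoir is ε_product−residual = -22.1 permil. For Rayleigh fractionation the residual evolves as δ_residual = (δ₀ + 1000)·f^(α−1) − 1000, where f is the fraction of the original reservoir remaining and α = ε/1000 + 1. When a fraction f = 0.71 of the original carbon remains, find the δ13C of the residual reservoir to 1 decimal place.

0.7 permil

Rayleigh residual: δ_res = (δ₀ + 1000)·f^(α−1) − 1000
α = ε/1000 + 1 = 0.97790, so α − 1 = -0.02210
f^(α−1) = 0.71^(-0.02210) = 1.007598
δ_res = (-6.8 + 1000) × 1.007598 − 1000 = 1000.746 − 1000 = 0.75 permil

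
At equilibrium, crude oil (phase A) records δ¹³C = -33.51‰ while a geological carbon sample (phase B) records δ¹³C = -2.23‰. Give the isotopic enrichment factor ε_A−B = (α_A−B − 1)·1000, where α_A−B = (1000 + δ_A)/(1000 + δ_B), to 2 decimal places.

-31.35‰

α_A−B = (1000 + -33.51) / (1000 + -2.23) = 966.49 / 997.77 = 0.968650
ε_A−B = (0.968650 − 1) × 1000 = -31.350‰
(The approximation ε ≈ δ_A − δ_B would give -31.28‰.)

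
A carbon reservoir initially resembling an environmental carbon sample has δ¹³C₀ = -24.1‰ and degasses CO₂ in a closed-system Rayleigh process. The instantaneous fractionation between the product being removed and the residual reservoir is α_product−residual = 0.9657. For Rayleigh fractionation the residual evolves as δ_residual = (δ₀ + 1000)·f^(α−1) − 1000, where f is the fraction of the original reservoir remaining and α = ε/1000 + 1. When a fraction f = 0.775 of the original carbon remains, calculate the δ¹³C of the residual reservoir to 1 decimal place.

-15.5‰

Rayleigh residual: δ_res = (δ₀ + 1000)·f^(α−1) − 1000
α − 1 = -0.03430
f^(α−1) = 0.775^(-0.03430) = 1.008781
δ_res = (-24.1 + 1000) × 1.008781 − 1000 = 984.470 − 1000 = -15.53‰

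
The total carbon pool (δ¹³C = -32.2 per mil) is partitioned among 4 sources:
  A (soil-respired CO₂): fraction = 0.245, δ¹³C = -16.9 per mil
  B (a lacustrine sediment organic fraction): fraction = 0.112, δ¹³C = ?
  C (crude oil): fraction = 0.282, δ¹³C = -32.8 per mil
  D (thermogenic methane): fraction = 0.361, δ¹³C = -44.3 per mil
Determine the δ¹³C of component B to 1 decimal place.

Isotope mass balance: δ_bulk = Σ fᵢ·δᵢ.
-32.2 = 0.245×(-16.9) + 0.112×δ_B + 0.282×(-32.8) + 0.361×(-44.3)
0.112·δ_B = -32.2 − (-29.382) = -2.818
δ_B = -2.818 / 0.112 = -25.16 per mil

-25.2 per mil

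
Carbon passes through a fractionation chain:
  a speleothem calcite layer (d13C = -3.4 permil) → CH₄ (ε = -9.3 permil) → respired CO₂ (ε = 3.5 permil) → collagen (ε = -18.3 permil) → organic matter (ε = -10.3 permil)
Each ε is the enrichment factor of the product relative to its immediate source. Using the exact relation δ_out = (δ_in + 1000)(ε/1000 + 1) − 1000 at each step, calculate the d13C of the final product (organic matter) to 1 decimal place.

-37.4 permil

step 1: δ = (-3.40 + 1000)·(-9.3/1000 + 1) − 1000 = -12.67 permil
step 2: δ = (-12.67 + 1000)·(3.5/1000 + 1) − 1000 = -9.21 permil
step 3: δ = (-9.21 + 1000)·(-18.3/1000 + 1) − 1000 = -27.34 permil
step 4: δ = (-27.34 + 1000)·(-10.3/1000 + 1) − 1000 = -37.36 permil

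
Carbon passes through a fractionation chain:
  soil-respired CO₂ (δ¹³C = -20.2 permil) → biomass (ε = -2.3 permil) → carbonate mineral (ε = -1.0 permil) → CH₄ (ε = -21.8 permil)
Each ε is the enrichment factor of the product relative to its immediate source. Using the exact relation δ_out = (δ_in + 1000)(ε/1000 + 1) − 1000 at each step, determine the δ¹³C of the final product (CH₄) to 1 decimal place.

step 1: δ = (-20.20 + 1000)·(-2.3/1000 + 1) − 1000 = -22.45 permil
step 2: δ = (-22.45 + 1000)·(-1.0/1000 + 1) − 1000 = -23.43 permil
step 3: δ = (-23.43 + 1000)·(-21.8/1000 + 1) − 1000 = -44.72 permil

-44.7 permil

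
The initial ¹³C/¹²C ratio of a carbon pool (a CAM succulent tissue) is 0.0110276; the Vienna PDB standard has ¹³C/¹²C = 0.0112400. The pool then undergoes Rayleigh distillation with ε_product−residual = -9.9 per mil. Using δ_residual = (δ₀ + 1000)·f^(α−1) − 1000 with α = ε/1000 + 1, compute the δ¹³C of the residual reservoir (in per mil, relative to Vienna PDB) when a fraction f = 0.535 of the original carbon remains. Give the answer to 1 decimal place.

-12.8 per mil

δ₀ = (0.0110276/0.0112400 − 1)×1000 = (0.981103 − 1)×1000 = -18.897 per mil
α − 1 = ε/1000 = -0.0099
f^(α−1) = 0.535^(-0.0099) = 1.006212
δ_res = (-18.897 + 1000) × 1.006212 − 1000 = 987.197 − 1000 = -12.80 per mil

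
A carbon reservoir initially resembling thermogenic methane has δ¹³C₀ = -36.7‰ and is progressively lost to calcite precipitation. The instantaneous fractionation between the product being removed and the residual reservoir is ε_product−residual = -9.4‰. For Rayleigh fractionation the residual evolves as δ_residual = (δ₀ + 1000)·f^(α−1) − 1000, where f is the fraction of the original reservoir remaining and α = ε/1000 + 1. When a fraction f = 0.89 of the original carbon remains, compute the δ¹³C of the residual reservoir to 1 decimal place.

-35.6‰

Rayleigh residual: δ_res = (δ₀ + 1000)·f^(α−1) − 1000
α = ε/1000 + 1 = 0.99060, so α − 1 = -0.00940
f^(α−1) = 0.89^(-0.00940) = 1.001096
δ_res = (-36.7 + 1000) × 1.001096 − 1000 = 964.356 − 1000 = -35.64‰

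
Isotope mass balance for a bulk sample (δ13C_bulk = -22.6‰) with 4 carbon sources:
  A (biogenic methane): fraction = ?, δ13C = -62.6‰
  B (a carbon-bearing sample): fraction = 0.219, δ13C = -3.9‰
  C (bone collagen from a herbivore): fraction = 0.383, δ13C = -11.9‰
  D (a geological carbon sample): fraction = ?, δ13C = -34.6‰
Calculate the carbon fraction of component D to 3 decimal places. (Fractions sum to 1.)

0.276

Let f_D and f_A be the unknown fractions; fractions sum to 1 so f_D + f_A = 0.398.
Mass balance: Σ fᵢ·δᵢ = δ_bulk ⇒ f_D·(-34.6) + f_A·(-62.6) = -22.6 − (-5.412) = -17.188
Substitute f_A = 0.398 − f_D:
f_D·(-34.6 − -62.6) = -17.188 − 0.398×(-62.6) = 7.727
f_D = 7.727 / 28.0 = 0.2760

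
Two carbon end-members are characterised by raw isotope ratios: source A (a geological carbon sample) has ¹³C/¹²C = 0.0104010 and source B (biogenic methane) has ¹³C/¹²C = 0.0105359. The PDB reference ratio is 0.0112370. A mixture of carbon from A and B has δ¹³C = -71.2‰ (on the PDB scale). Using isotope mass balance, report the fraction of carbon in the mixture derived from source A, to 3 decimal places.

0.734

δ_A = (0.0104010/0.0112370 − 1)×1000 = (0.925603 − 1)×1000 = -74.397‰
δ_B = (0.0105359/0.0112370 − 1)×1000 = (0.937608 − 1)×1000 = -62.392‰
f_A = (δ_mix − δ_B)/(δ_A − δ_B) = (-71.2 − (-62.392))/(-74.397 − (-62.392))
f_A = -8.808 / -12.005 = 0.7337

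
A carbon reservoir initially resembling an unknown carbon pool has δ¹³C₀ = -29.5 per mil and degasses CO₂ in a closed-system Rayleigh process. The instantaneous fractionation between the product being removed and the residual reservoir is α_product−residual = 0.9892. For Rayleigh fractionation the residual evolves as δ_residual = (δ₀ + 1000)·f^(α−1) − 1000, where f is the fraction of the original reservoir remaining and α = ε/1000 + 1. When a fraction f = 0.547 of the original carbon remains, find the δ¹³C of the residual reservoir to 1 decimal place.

Rayleigh residual: δ_res = (δ₀ + 1000)·f^(α−1) − 1000
α − 1 = -0.01080
f^(α−1) = 0.547^(-0.01080) = 1.006537
δ_res = (-29.5 + 1000) × 1.006537 − 1000 = 976.844 − 1000 = -23.16 per mil

-23.2 per mil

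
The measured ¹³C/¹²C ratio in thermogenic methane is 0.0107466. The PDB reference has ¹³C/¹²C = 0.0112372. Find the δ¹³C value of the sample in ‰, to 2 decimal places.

-43.66‰

δ¹³C = (R_sample / R_standard − 1) × 1000
R_sample / R_standard = 0.0107466 / 0.0112372 = 0.956341
δ¹³C = (0.956341 − 1) × 1000 = -43.659‰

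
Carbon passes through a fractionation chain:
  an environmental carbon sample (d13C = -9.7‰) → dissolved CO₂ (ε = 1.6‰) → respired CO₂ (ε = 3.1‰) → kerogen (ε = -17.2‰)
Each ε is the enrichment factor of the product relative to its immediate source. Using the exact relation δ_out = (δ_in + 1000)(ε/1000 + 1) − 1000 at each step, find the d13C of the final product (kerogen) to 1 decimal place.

-22.2‰

step 1: δ = (-9.70 + 1000)·(1.6/1000 + 1) − 1000 = -8.12‰
step 2: δ = (-8.12 + 1000)·(3.1/1000 + 1) − 1000 = -5.04‰
step 3: δ = (-5.04 + 1000)·(-17.2/1000 + 1) − 1000 = -22.15‰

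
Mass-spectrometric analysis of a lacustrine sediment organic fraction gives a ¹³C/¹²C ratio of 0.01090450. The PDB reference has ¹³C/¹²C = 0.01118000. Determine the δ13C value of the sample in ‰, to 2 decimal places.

-24.64‰

δ13C = (R_sample / R_standard − 1) × 1000
R_sample / R_standard = 0.01090450 / 0.01118000 = 0.975358
δ13C = (0.975358 − 1) × 1000 = -24.642‰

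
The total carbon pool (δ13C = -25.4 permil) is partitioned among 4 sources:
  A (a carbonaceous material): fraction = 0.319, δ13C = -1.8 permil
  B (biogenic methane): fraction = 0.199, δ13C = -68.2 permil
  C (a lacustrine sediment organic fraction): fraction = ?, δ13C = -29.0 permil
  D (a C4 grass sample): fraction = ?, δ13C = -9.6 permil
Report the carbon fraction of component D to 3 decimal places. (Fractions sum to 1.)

Let f_D and f_C be the unknown fractions; fractions sum to 1 so f_D + f_C = 0.482.
Mass balance: Σ fᵢ·δᵢ = δ_bulk ⇒ f_D·(-9.6) + f_C·(-29.0) = -25.4 − (-14.146) = -11.254
Substitute f_C = 0.482 − f_D:
f_D·(-9.6 − -29.0) = -11.254 − 0.482×(-29.0) = 2.724
f_D = 2.724 / 19.4 = 0.1404

0.140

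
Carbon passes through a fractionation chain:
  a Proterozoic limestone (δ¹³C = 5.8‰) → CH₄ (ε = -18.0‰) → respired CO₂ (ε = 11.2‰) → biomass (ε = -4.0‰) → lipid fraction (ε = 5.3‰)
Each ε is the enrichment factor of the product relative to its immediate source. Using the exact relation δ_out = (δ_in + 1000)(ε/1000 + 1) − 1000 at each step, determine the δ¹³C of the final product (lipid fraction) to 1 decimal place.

step 1: δ = (5.80 + 1000)·(-18.0/1000 + 1) − 1000 = -12.30‰
step 2: δ = (-12.30 + 1000)·(11.2/1000 + 1) − 1000 = -1.24‰
step 3: δ = (-1.24 + 1000)·(-4.0/1000 + 1) − 1000 = -5.24‰
step 4: δ = (-5.24 + 1000)·(5.3/1000 + 1) − 1000 = 0.04‰

0.0‰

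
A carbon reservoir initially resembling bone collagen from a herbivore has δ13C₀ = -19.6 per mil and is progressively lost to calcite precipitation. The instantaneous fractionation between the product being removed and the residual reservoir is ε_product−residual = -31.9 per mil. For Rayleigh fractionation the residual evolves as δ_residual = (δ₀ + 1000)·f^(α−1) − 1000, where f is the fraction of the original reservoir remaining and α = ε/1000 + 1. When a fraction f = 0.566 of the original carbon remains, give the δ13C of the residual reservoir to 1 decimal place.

-1.6 per mil

Rayleigh residual: δ_res = (δ₀ + 1000)·f^(α−1) − 1000
α = ε/1000 + 1 = 0.96810, so α − 1 = -0.03190
f^(α−1) = 0.566^(-0.03190) = 1.018322
δ_res = (-19.6 + 1000) × 1.018322 − 1000 = 998.363 − 1000 = -1.64 per mil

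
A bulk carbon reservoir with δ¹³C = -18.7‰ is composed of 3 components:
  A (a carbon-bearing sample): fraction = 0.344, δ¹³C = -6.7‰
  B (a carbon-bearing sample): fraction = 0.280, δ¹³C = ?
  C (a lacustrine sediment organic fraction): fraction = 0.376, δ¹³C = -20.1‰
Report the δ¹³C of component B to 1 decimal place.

-31.6‰

Isotope mass balance: δ_bulk = Σ fᵢ·δᵢ.
-18.7 = 0.344×(-6.7) + 0.280×δ_B + 0.376×(-20.1)
0.280·δ_B = -18.7 − (-9.862) = -8.838
δ_B = -8.838 / 0.280 = -31.56‰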